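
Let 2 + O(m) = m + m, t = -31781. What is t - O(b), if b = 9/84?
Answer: -444909/14 ≈ -31779.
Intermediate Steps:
b = 3/28 (b = 9*(1/84) = 3/28 ≈ 0.10714)
O(m) = -2 + 2*m (O(m) = -2 + (m + m) = -2 + 2*m)
t - O(b) = -31781 - (-2 + 2*(3/28)) = -31781 - (-2 + 3/14) = -31781 - 1*(-25/14) = -31781 + 25/14 = -444909/14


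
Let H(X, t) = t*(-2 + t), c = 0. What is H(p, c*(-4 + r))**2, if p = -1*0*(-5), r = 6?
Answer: 0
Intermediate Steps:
p = 0 (p = 0*(-5) = 0)
H(p, c*(-4 + r))**2 = ((0*(-4 + 6))*(-2 + 0*(-4 + 6)))**2 = ((0*2)*(-2 + 0*2))**2 = (0*(-2 + 0))**2 = (0*(-2))**2 = 0**2 = 0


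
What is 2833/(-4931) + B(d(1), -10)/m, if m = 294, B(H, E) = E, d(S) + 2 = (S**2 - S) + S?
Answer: -441106/724857 ≈ -0.60854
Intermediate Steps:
d(S) = -2 + S**2 (d(S) = -2 + ((S**2 - S) + S) = -2 + S**2)
2833/(-4931) + B(d(1), -10)/m = 2833/(-4931) - 10/294 = 2833*(-1/4931) - 10*1/294 = -2833/4931 - 5/147 = -441106/724857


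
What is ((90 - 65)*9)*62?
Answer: 13950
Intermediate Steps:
((90 - 65)*9)*62 = (25*9)*62 = 225*62 = 13950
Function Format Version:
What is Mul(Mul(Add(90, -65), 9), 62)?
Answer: 13950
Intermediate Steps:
Mul(Mul(Add(90, -65), 9), 62) = Mul(Mul(25, 9), 62) = Mul(225, 62) = 13950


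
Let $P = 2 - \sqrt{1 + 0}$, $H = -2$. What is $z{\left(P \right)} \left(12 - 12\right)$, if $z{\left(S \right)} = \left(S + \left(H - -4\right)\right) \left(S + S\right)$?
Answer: $0$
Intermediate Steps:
$P = 1$ ($P = 2 - \sqrt{1} = 2 - 1 = 1$)
$z{\left(S \right)} = 2 S \left(2 + S\right)$ ($z{\left(S \right)} = \left(S - -2\right) \left(S + S\right) = \left(S + \left(-2 + 4\right)\right) 2 S = \left(S + 2\right) 2 S = \left(2 + S\right) 2 S = 2 S \left(2 + S\right)$)
$z{\left(P \right)} \left(12 - 12\right) = 2 \cdot 1 \left(2 + 1\right) \left(12 - 12\right) = 2 \cdot 1 \cdot 3 \cdot 0 = 6 \cdot 0 = 0$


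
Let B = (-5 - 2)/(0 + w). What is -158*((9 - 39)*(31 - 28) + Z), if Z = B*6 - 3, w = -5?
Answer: 66834/5 ≈ 13367.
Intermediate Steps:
B = 7/5 (B = (-5 - 2)/(0 - 5) = -7/(-5) = -7*(-1/5) = 7/5 ≈ 1.4000)
Z = 27/5 (Z = (7/5)*6 - 3 = 42/5 - 3 = 27/5 ≈ 5.4000)
-158*((9 - 39)*(31 - 28) + Z) = -158*((9 - 39)*(31 - 28) + 27/5) = -158*(-30*3 + 27/5) = -158*(-90 + 27/5) = -158*(-423/5) = 66834/5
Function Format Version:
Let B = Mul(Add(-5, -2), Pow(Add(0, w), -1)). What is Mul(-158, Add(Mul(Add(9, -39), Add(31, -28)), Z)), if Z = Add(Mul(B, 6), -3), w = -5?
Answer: Rational(66834, 5) ≈ 13367.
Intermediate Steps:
B = Rational(7, 5) (B = Mul(Add(-5, -2), Pow(Add(0, -5), -1)) = Mul(-7, Pow(-5, -1)) = Mul(-7, Rational(-1, 5)) = Rational(7, 5) ≈ 1.4000)
Z = Rational(27, 5) (Z = Add(Mul(Rational(7, 5), 6), -3) = Add(Rational(42, 5), -3) = Rational(27, 5) ≈ 5.4000)
Mul(-158, Add(Mul(Add(9, -39), Add(31, -28)), Z)) = Mul(-158, Add(Mul(Add(9, -39), Add(31, -28)), Rational(27, 5))) = Mul(-158, Add(Mul(-30, 3), Rational(27, 5))) = Mul(-158, Add(-90, Rational(27, 5))) = Mul(-158, Rational(-423, 5)) = Rational(66834, 5)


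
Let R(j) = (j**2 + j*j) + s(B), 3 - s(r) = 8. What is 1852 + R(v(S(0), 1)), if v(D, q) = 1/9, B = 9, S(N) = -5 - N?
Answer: 149609/81 ≈ 1847.0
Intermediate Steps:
s(r) = -5 (s(r) = 3 - 1*8 = 3 - 8 = -5)
v(D, q) = 1/9
R(j) = -5 + 2*j**2 (R(j) = (j**2 + j*j) - 5 = (j**2 + j**2) - 5 = 2*j**2 - 5 = -5 + 2*j**2)
1852 + R(v(S(0), 1)) = 1852 + (-5 + 2*(1/9)**2) = 1852 + (-5 + 2*(1/81)) = 1852 + (-5 + 2/81) = 1852 - 403/81 = 149609/81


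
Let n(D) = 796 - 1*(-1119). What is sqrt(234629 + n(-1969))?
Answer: 32*sqrt(231) ≈ 486.36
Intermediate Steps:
n(D) = 1915 (n(D) = 796 + 1119 = 1915)
sqrt(234629 + n(-1969)) = sqrt(234629 + 1915) = sqrt(236544) = 32*sqrt(231)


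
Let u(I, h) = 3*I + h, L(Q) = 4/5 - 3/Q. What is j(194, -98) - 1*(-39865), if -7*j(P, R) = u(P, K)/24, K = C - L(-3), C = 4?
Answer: 33483679/840 ≈ 39862.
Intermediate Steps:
L(Q) = ⅘ - 3/Q (L(Q) = 4*(⅕) - 3/Q = ⅘ - 3/Q)
K = 11/5 (K = 4 - (⅘ - 3/(-3)) = 4 - (⅘ - 3*(-⅓)) = 4 - (⅘ + 1) = 4 - 1*9/5 = 4 - 9/5 = 11/5 ≈ 2.2000)
u(I, h) = h + 3*I
j(P, R) = -11/840 - P/56 (j(P, R) = -(11/5 + 3*P)/(7*24) = -(11/120 + P/8)/7 = -11/840 - P/56)
j(194, -98) - 1*(-39865) = (-11/840 - 1/56*194) - 1*(-39865) = (-11/840 - 97/28) + 39865 = -2921/840 + 39865 = 33483679/840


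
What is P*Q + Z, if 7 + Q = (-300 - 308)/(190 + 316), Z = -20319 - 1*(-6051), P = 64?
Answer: -3742604/253 ≈ -14793.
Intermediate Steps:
Z = -14268 (Z = -20319 + 6051 = -14268)
Q = -2075/253 (Q = -7 + (-300 - 308)/(190 + 316) = -7 - 608/506 = -7 - 608*1/506 = -7 - 304/253 = -2075/253 ≈ -8.2016)
P*Q + Z = 64*(-2075/253) - 14268 = -132800/253 - 14268 = -3742604/253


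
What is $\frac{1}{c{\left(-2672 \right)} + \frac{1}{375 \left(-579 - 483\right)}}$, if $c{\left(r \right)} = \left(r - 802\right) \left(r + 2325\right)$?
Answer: $\frac{398250}{480081613499} \approx 8.2955 \cdot 10^{-7}$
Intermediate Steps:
$c{\left(r \right)} = \left(-802 + r\right) \left(2325 + r\right)$
$\frac{1}{c{\left(-2672 \right)} + \frac{1}{375 \left(-579 - 483\right)}} = \frac{1}{\left(-1864650 + \left(-2672\right)^{2} + 1523 \left(-2672\right)\right) + \frac{1}{375 \left(-579 - 483\right)}} = \frac{1}{\left(-1864650 + 7139584 - 4069456\right) + \frac{1}{375 \left(-1062\right)}} = \frac{1}{1205478 + \frac{1}{-398250}} = \frac{1}{1205478 - \frac{1}{398250}} = \frac{1}{\frac{480081613499}{398250}} = \frac{398250}{480081613499}$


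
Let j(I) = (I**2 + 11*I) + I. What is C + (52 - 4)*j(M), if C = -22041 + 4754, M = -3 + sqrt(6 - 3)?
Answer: -18439 + 288*sqrt(3) ≈ -17940.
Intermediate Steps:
M = -3 + sqrt(3) ≈ -1.2680
j(I) = I**2 + 12*I
C = -17287
C + (52 - 4)*j(M) = -17287 + (52 - 4)*((-3 + sqrt(3))*(12 + (-3 + sqrt(3)))) = -17287 + 48*((-3 + sqrt(3))*(9 + sqrt(3))) = -17287 + 48*(-3 + sqrt(3))*(9 + sqrt(3))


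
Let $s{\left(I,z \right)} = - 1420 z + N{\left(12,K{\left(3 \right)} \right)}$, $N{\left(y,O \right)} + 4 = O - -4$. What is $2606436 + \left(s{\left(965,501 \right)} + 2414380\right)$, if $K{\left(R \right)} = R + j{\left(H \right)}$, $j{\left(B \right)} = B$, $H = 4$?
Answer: $4309403$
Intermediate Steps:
$K{\left(R \right)} = 4 + R$ ($K{\left(R \right)} = R + 4 = 4 + R$)
$N{\left(y,O \right)} = O$ ($N{\left(y,O \right)} = -4 + \left(O - -4\right) = -4 + \left(O + 4\right) = -4 + \left(4 + O\right) = O$)
$s{\left(I,z \right)} = 7 - 1420 z$ ($s{\left(I,z \right)} = - 1420 z + \left(4 + 3\right) = - 1420 z + 7 = 7 - 1420 z$)
$2606436 + \left(s{\left(965,501 \right)} + 2414380\right) = 2606436 + \left(\left(7 - 711420\right) + 2414380\right) = 2606436 + \left(-711413 + 2414380\right) = 2606436 + 1702967 = 4309403$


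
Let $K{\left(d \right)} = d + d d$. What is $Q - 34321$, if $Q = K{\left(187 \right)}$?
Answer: $835$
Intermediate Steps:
$K{\left(d \right)} = d + d^{2}$
$Q = 35156$ ($Q = 187 \left(1 + 187\right) = 187 \cdot 188 = 35156$)
$Q - 34321 = 35156 - 34321 = 835$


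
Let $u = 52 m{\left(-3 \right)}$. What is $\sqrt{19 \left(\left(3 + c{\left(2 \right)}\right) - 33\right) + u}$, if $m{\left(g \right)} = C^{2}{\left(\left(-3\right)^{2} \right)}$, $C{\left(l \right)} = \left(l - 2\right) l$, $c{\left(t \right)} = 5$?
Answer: $\sqrt{205913} \approx 453.78$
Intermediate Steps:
$C{\left(l \right)} = l \left(-2 + l\right)$ ($C{\left(l \right)} = \left(-2 + l\right) l = l \left(-2 + l\right)$)
$m{\left(g \right)} = 3969$ ($m{\left(g \right)} = \left(\left(-3\right)^{2} \left(-2 + \left(-3\right)^{2}\right)\right)^{2} = \left(9 \left(-2 + 9\right)\right)^{2} = \left(9 \cdot 7\right)^{2} = 63^{2} = 3969$)
$u = 206388$ ($u = 52 \cdot 3969 = 206388$)
$\sqrt{19 \left(\left(3 + c{\left(2 \right)}\right) - 33\right) + u} = \sqrt{19 \left(\left(3 + 5\right) - 33\right) + 206388} = \sqrt{19 \left(8 - 33\right) + 206388} = \sqrt{19 \left(-25\right) + 206388} = \sqrt{-475 + 206388} = \sqrt{205913}$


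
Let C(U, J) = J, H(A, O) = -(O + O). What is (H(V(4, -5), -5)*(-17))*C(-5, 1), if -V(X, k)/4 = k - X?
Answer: -170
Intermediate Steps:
V(X, k) = -4*k + 4*X (V(X, k) = -4*(k - X) = -4*k + 4*X)
H(A, O) = -2*O
(H(V(4, -5), -5)*(-17))*C(-5, 1) = (-2*(-5)*(-17))*1 = (10*(-17))*1 = -170*1 = -170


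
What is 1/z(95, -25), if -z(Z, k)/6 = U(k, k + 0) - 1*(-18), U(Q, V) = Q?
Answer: 1/42 ≈ 0.023810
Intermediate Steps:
z(Z, k) = -108 - 6*k (z(Z, k) = -6*(k - 1*(-18)) = -6*(k + 18) = -6*(18 + k) = -108 - 6*k)
1/z(95, -25) = 1/(-108 - 6*(-25)) = 1/(-108 + 150) = 1/42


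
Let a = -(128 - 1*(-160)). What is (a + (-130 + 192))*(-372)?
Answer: 84072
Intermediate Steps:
a = -288 (a = -(128 + 160) = -1*288 = -288)
(a + (-130 + 192))*(-372) = (-288 + (-130 + 192))*(-372) = (-288 + 62)*(-372) = -226*(-372) = 84072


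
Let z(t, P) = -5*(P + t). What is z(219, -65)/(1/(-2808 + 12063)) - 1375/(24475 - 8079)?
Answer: -116843635975/16396 ≈ -7.1264e+6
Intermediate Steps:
z(t, P) = -5*P - 5*t
z(219, -65)/(1/(-2808 + 12063)) - 1375/(24475 - 8079) = (-5*(-65) - 5*219)/(1/(-2808 + 12063)) - 1375/(24475 - 8079) = (325 - 1095)/(1/9255) - 1375/16396 = -770/1/9255 - 1375*1/16396 = -770*9255 - 1375/16396 = -7126350 - 1375/16396 = -116843635975/16396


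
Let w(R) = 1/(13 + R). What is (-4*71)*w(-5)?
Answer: -71/2 ≈ -35.500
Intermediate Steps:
(-4*71)*w(-5) = (-4*71)/(13 - 5) = -284/8 = -284*⅛ = -71/2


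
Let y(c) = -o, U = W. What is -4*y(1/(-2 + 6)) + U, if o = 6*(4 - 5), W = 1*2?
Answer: -22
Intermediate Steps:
W = 2
U = 2
o = -6 (o = 6*(-1) = -6)
y(c) = 6 (y(c) = -1*(-6) = 6)
-4*y(1/(-2 + 6)) + U = -4*6 + 2 = -24 + 2 = -22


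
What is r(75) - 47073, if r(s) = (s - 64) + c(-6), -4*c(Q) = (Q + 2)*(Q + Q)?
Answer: -47074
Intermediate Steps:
c(Q) = -Q*(2 + Q)/2 (c(Q) = -(Q + 2)*(Q + Q)/4 = -(2 + Q)*2*Q/4 = -Q*(2 + Q)/2)
r(s) = -76 + s (r(s) = (s - 64) - ½*(-6)*(2 - 6) = (-64 + s) - ½*(-6)*(-4) = (-64 + s) - 12 = -76 + s)
r(75) - 47073 = (-76 + 75) - 47073 = -1 - 47073 = -47074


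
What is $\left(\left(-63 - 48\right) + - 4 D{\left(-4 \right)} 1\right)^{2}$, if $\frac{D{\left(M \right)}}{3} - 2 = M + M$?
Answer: $1521$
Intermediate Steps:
$D{\left(M \right)} = 6 + 6 M$ ($D{\left(M \right)} = 6 + 3 \left(M + M\right) = 6 + 3 \cdot 2 M = 6 + 6 M$)
$\left(\left(-63 - 48\right) + - 4 D{\left(-4 \right)} 1\right)^{2} = \left(\left(-63 - 48\right) + - 4 \left(6 + 6 \left(-4\right)\right) 1\right)^{2} = \left(-111 + - 4 \left(6 - 24\right) 1\right)^{2} = \left(-111 + \left(-4\right) \left(-18\right) 1\right)^{2} = \left(-111 + 72 \cdot 1\right)^{2} = \left(-111 + 72\right)^{2} = \left(-39\right)^{2} = 1521$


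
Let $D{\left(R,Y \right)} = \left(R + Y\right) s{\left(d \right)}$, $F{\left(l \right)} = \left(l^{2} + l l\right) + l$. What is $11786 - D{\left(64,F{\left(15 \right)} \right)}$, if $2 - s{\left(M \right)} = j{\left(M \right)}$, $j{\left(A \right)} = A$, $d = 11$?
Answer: $16547$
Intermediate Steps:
$s{\left(M \right)} = 2 - M$
$F{\left(l \right)} = l + 2 l^{2}$ ($F{\left(l \right)} = \left(l^{2} + l^{2}\right) + l = 2 l^{2} + l = l + 2 l^{2}$)
$D{\left(R,Y \right)} = - 9 R - 9 Y$ ($D{\left(R,Y \right)} = \left(R + Y\right) \left(2 - 11\right) = \left(R + Y\right) \left(-9\right) = - 9 R - 9 Y$)
$11786 - D{\left(64,F{\left(15 \right)} \right)} = 11786 - \left(\left(-9\right) 64 - 9 \cdot 15 \left(1 + 2 \cdot 15\right)\right) = 11786 - \left(-576 - 9 \cdot 15 \left(1 + 30\right)\right) = 11786 - \left(-576 - 9 \cdot 15 \cdot 31\right) = 11786 - \left(-576 - 4185\right) = 11786 - -4761 = 11786 + 4761 = 16547$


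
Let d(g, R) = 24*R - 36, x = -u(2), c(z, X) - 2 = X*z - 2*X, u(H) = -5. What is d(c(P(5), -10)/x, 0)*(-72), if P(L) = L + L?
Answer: 2592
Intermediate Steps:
P(L) = 2*L
c(z, X) = 2 - 2*X + X*z (c(z, X) = 2 + (X*z - 2*X) = 2 + (-2*X + X*z) = 2 - 2*X + X*z)
x = 5 (x = -1*(-5) = 5)
d(g, R) = -36 + 24*R
d(c(P(5), -10)/x, 0)*(-72) = (-36 + 24*0)*(-72) = (-36 + 0)*(-72) = -36*(-72) = 2592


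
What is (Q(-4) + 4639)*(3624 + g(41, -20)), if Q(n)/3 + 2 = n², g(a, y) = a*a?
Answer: 24832705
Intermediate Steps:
g(a, y) = a²
Q(n) = -6 + 3*n²
(Q(-4) + 4639)*(3624 + g(41, -20)) = ((-6 + 3*(-4)²) + 4639)*(3624 + 41²) = ((-6 + 3*16) + 4639)*(3624 + 1681) = ((-6 + 48) + 4639)*5305 = (42 + 4639)*5305 = 4681*5305 = 24832705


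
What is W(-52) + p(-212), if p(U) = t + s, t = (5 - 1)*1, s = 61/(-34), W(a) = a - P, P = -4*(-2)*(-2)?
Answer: -1149/34 ≈ -33.794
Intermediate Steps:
P = -16 (P = 8*(-2) = -16)
W(a) = 16 + a (W(a) = a - 1*(-16) = a + 16 = 16 + a)
s = -61/34 (s = 61*(-1/34) = -61/34 ≈ -1.7941)
t = 4 (t = 4*1 = 4)
p(U) = 75/34 (p(U) = 4 - 61/34 = 75/34)
W(-52) + p(-212) = (16 - 52) + 75/34 = -36 + 75/34 = -1149/34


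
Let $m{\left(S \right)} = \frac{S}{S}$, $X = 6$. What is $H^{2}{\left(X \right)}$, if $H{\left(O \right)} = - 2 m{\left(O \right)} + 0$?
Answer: $4$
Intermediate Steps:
$m{\left(S \right)} = 1$
$H{\left(O \right)} = -2$ ($H{\left(O \right)} = \left(-2\right) 1 + 0 = -2 + 0 = -2$)
$H^{2}{\left(X \right)} = \left(-2\right)^{2} = 4$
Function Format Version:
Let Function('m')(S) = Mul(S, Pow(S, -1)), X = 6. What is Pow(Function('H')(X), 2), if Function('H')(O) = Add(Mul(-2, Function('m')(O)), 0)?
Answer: 4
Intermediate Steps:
Function('m')(S) = 1
Function('H')(O) = -2 (Function('H')(O) = Add(Mul(-2, 1), 0) = Add(-2, 0) = -2)
Pow(Function('H')(X), 2) = Pow(-2, 2) = 4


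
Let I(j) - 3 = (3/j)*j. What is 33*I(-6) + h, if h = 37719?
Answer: 37917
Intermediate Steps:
I(j) = 6 (I(j) = 3 + (3/j)*j = 3 + 3 = 6)
33*I(-6) + h = 33*6 + 37719 = 198 + 37719 = 37917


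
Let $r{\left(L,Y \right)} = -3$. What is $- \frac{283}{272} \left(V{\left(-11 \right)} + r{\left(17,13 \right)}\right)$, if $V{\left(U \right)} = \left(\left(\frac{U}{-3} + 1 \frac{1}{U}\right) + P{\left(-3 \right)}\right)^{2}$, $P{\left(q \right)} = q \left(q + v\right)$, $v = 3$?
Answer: $- \frac{3015931}{296208} \approx -10.182$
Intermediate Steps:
$P{\left(q \right)} = q \left(3 + q\right)$ ($P{\left(q \right)} = q \left(q + 3\right) = q \left(3 + q\right)$)
$V{\left(U \right)} = \left(\frac{1}{U} - \frac{U}{3}\right)^{2}$ ($V{\left(U \right)} = \left(\left(\frac{U}{-3} + 1 \frac{1}{U}\right) - 3 \left(3 - 3\right)\right)^{2} = \left(\left(U \left(- \frac{1}{3}\right) + \frac{1}{U}\right) - 0\right)^{2} = \left(\left(- \frac{U}{3} + \frac{1}{U}\right) + 0\right)^{2} = \left(\left(\frac{1}{U} - \frac{U}{3}\right) + 0\right)^{2} = \left(\frac{1}{U} - \frac{U}{3}\right)^{2}$)
$- \frac{283}{272} \left(V{\left(-11 \right)} + r{\left(17,13 \right)}\right) = - \frac{283}{272} \left(\frac{\left(3 - \left(-11\right)^{2}\right)^{2}}{9 \cdot 121} - 3\right) = \left(-283\right) \frac{1}{272} \left(\frac{1}{9} \cdot \frac{1}{121} \left(3 - 121\right)^{2} - 3\right) = - \frac{283 \left(\frac{1}{9} \cdot \frac{1}{121} \left(3 - 121\right)^{2} - 3\right)}{272} = - \frac{283 \left(\frac{1}{9} \cdot \frac{1}{121} \left(-118\right)^{2} - 3\right)}{272} = - \frac{283 \left(\frac{1}{9} \cdot \frac{1}{121} \cdot 13924 - 3\right)}{272} = - \frac{283 \left(\frac{13924}{1089} - 3\right)}{272} = \left(- \frac{283}{272}\right) \frac{10657}{1089} = - \frac{3015931}{296208}$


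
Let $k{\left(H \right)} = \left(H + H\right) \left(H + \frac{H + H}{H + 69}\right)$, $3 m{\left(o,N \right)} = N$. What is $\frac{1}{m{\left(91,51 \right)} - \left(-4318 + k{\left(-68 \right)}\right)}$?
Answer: $- \frac{1}{23409} \approx -4.2719 \cdot 10^{-5}$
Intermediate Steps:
$m{\left(o,N \right)} = \frac{N}{3}$
$k{\left(H \right)} = 2 H \left(H + \frac{2 H}{69 + H}\right)$
$\frac{1}{m{\left(91,51 \right)} - \left(-4318 + k{\left(-68 \right)}\right)} = \frac{1}{\frac{1}{3} \cdot 51 + \left(4318 - \frac{2 \left(-68\right)^{2} \left(71 - 68\right)}{69 - 68}\right)} = \frac{1}{17 + \left(4318 - 2 \cdot 4624 \cdot 1^{-1} \cdot 3\right)} = \frac{1}{17 + \left(4318 - 2 \cdot 4624 \cdot 1 \cdot 3\right)} = \frac{1}{17 + \left(4318 - 27744\right)} = \frac{1}{17 - 23426} = \frac{1}{-23409} = - \frac{1}{23409}$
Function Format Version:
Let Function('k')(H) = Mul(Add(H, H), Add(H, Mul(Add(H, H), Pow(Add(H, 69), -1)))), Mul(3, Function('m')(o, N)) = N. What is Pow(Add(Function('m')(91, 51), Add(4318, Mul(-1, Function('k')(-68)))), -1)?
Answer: Rational(-1, 23409) ≈ -4.2719e-5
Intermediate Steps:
Function('m')(o, N) = Mul(Rational(1, 3), N)
Function('k')(H) = Mul(2, H, Add(H, Mul(2, H, Pow(Add(69, H), -1)))) (Function('k')(H) = Mul(Mul(2, H), Add(H, Mul(Mul(2, H), Pow(Add(69, H), -1)))) = Mul(Mul(2, H), Add(H, Mul(2, H, Pow(Add(69, H), -1)))) = Mul(2, H, Add(H, Mul(2, H, Pow(Add(69, H), -1)))))
Pow(Add(Function('m')(91, 51), Add(4318, Mul(-1, Function('k')(-68)))), -1) = Pow(Add(Mul(Rational(1, 3), 51), Add(4318, Mul(-1, Mul(2, Pow(-68, 2), Pow(Add(69, -68), -1), Add(71, -68))))), -1) = Pow(Add(17, Add(4318, Mul(-1, Mul(2, 4624, Pow(1, -1), 3)))), -1) = Pow(Add(17, Add(4318, Mul(-1, Mul(2, 4624, 1, 3)))), -1) = Pow(Add(17, Add(4318, Mul(-1, 27744))), -1) = Pow(Add(17, Add(4318, -27744)), -1) = Pow(Add(17, -23426), -1) = Pow(-23409, -1) = Rational(-1, 23409)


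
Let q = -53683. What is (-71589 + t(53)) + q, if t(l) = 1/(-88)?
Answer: -11023937/88 ≈ -1.2527e+5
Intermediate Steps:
t(l) = -1/88
(-71589 + t(53)) + q = (-71589 - 1/88) - 53683 = -6299833/88 - 53683 = -11023937/88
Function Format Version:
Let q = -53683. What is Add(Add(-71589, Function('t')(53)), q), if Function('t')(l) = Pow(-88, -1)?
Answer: Rational(-11023937, 88) ≈ -1.2527e+5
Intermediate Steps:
Function('t')(l) = Rational(-1, 88)
Add(Add(-71589, Function('t')(53)), q) = Add(Add(-71589, Rational(-1, 88)), -53683) = Add(Rational(-6299833, 88), -53683) = Rational(-11023937, 88)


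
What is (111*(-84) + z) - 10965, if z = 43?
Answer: -20246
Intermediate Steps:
(111*(-84) + z) - 10965 = (111*(-84) + 43) - 10965 = (-9324 + 43) - 10965 = -9281 - 10965 = -20246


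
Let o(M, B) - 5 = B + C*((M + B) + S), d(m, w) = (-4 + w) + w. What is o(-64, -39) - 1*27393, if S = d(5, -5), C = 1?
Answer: -27544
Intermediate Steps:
d(m, w) = -4 + 2*w
S = -14 (S = -4 + 2*(-5) = -4 - 10 = -14)
o(M, B) = -9 + M + 2*B (o(M, B) = 5 + (B + 1*((M + B) - 14)) = 5 + (B + 1*((B + M) - 14)) = 5 + (B + 1*(-14 + B + M)) = 5 + (B + (-14 + B + M)) = 5 + (-14 + M + 2*B) = -9 + M + 2*B)
o(-64, -39) - 1*27393 = (-9 - 64 + 2*(-39)) - 1*27393 = (-9 - 64 - 78) - 27393 = -151 - 27393 = -27544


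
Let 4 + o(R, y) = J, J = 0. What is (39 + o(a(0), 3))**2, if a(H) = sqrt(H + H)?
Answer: 1225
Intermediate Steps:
a(H) = sqrt(2)*sqrt(H) (a(H) = sqrt(2*H) = sqrt(2)*sqrt(H))
o(R, y) = -4 (o(R, y) = -4 + 0 = -4)
(39 + o(a(0), 3))**2 = (39 - 4)**2 = 35**2 = 1225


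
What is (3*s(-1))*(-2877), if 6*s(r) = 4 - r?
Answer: -14385/2 ≈ -7192.5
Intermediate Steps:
s(r) = ⅔ - r/6 (s(r) = (4 - r)/6 = ⅔ - r/6)
(3*s(-1))*(-2877) = (3*(⅔ - ⅙*(-1)))*(-2877) = (3*(⅔ + ⅙))*(-2877) = (3*(⅚))*(-2877) = (5/2)*(-2877) = -14385/2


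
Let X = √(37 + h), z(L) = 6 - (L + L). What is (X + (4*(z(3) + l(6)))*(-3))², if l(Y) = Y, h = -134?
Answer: (72 - I*√97)² ≈ 5087.0 - 1418.2*I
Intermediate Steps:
z(L) = 6 - 2*L
X = I*√97 (X = √(37 - 134) = √(-97) = I*√97 ≈ 9.8489*I)
(X + (4*(z(3) + l(6)))*(-3))² = (I*√97 + (4*((6 - 2*3) + 6))*(-3))² = (I*√97 + (4*((6 - 6) + 6))*(-3))² = (I*√97 + (4*(0 + 6))*(-3))² = (I*√97 + (4*6)*(-3))² = (I*√97 + 24*(-3))² = (I*√97 - 72)² = (-72 + I*√97)²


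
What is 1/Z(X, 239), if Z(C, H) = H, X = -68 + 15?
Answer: 1/239 ≈ 0.0041841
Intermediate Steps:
X = -53
1/Z(X, 239) = 1/239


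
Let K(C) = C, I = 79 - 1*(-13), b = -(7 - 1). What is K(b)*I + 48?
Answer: -504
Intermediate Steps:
b = -6 (b = -1*6 = -6)
I = 92 (I = 79 + 13 = 92)
K(b)*I + 48 = -6*92 + 48 = -552 + 48 = -504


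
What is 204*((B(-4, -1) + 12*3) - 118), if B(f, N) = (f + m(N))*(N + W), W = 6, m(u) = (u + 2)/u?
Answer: -21828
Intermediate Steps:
m(u) = (2 + u)/u
B(f, N) = (6 + N)*(f + (2 + N)/N) (B(f, N) = (f + (2 + N)/N)*(N + 6) = (f + (2 + N)/N)*(6 + N) = (6 + N)*(f + (2 + N)/N))
204*((B(-4, -1) + 12*3) - 118) = 204*(((8 - 1 + 6*(-4) + 12/(-1) - 1*(-4)) + 12*3) - 118) = 204*(((8 - 1 - 24 + 12*(-1) + 4) + 36) - 118) = 204*(((8 - 1 - 24 - 12 + 4) + 36) - 118) = 204*((-25 + 36) - 118) = 204*(11 - 118) = 204*(-107) = -21828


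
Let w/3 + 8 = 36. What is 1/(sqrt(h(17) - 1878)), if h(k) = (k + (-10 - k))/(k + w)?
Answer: -I*sqrt(4789622)/94844 ≈ -0.023075*I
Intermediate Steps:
w = 84 (w = -24 + 3*36 = -24 + 108 = 84)
h(k) = -10/(84 + k) (h(k) = (k + (-10 - k))/(k + 84) = -10/(84 + k))
1/(sqrt(h(17) - 1878)) = 1/(sqrt(-10/(84 + 17) - 1878)) = 1/(sqrt(-10/101 - 1878)) = 1/(sqrt(-189688/101)) = 1/(2*I*sqrt(4789622)/101) = -I*sqrt(4789622)/94844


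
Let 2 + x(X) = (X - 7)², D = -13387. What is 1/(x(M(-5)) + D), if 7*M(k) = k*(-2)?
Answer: -49/654540 ≈ -7.4862e-5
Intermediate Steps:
M(k) = -2*k/7 (M(k) = (k*(-2))/7 = (-2*k)/7 = -2*k/7)
x(X) = -2 + (-7 + X)² (x(X) = -2 + (X - 7)² = -2 + (-7 + X)²)
1/(x(M(-5)) + D) = 1/((-2 + (-7 - 2/7*(-5))²) - 13387) = 1/((-2 + (-7 + 10/7)²) - 13387) = 1/((-2 + (-39/7)²) - 13387) = 1/((-2 + 1521/49) - 13387) = 1/(1423/49 - 13387) = 1/(-654540/49) = -49/654540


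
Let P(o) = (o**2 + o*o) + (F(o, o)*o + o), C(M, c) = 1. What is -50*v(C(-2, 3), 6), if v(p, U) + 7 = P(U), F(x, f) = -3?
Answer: -2650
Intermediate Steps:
P(o) = -2*o + 2*o**2 (P(o) = (o**2 + o*o) + (-3*o + o) = (o**2 + o**2) - 2*o = 2*o**2 - 2*o = -2*o + 2*o**2)
v(p, U) = -7 + 2*U*(-1 + U)
-50*v(C(-2, 3), 6) = -50*(-7 + 2*6*(-1 + 6)) = -50*(-7 + 2*6*5) = -50*(-7 + 60) = -50*53 = -2650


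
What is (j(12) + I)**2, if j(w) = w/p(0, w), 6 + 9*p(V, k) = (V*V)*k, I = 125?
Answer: 11449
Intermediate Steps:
p(V, k) = -2/3 + k*V**2/9 (p(V, k) = -2/3 + ((V*V)*k)/9 = -2/3 + (V**2*k)/9 = -2/3 + (k*V**2)/9 = -2/3 + k*V**2/9)
j(w) = -3*w/2 (j(w) = w/(-2/3 + (1/9)*w*0**2) = w/(-2/3 + (1/9)*w*0) = w/(-2/3 + 0) = w/(-2/3) = w*(-3/2) = -3*w/2)
(j(12) + I)**2 = (-3/2*12 + 125)**2 = (-18 + 125)**2 = 107**2 = 11449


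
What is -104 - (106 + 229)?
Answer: -439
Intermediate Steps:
-104 - (106 + 229) = -104 - 1*335 = -104 - 335 = -439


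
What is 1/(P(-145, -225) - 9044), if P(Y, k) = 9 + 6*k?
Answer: -1/10385 ≈ -9.6293e-5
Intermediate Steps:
1/(P(-145, -225) - 9044) = 1/((9 + 6*(-225)) - 9044) = 1/((9 - 1350) - 9044) = 1/(-1341 - 9044) = 1/(-10385) = -1/10385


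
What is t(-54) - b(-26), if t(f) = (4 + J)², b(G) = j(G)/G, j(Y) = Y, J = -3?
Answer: 0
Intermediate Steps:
b(G) = 1 (b(G) = G/G = 1)
t(f) = 1 (t(f) = (4 - 3)² = 1² = 1)
t(-54) - b(-26) = 1 - 1*1 = 1 - 1 = 0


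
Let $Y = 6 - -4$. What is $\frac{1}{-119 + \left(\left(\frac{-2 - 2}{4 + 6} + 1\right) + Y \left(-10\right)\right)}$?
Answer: $- \frac{5}{1092} \approx -0.0045788$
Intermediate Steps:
$Y = 10$ ($Y = 6 + 4 = 10$)
$\frac{1}{-119 + \left(\left(\frac{-2 - 2}{4 + 6} + 1\right) + Y \left(-10\right)\right)} = \frac{1}{-119 + \left(\left(\frac{-2 - 2}{4 + 6} + 1\right) + 10 \left(-10\right)\right)} = \frac{1}{-119 - \left(99 + \frac{2}{5}\right)} = \frac{1}{-119 + \left(\left(\left(-4\right) \frac{1}{10} + 1\right) - 100\right)} = \frac{1}{-119 + \left(\left(- \frac{2}{5} + 1\right) - 100\right)} = \frac{1}{-119 + \left(\frac{3}{5} - 100\right)} = \frac{1}{-119 - \frac{497}{5}} = \frac{1}{- \frac{1092}{5}} = - \frac{5}{1092}$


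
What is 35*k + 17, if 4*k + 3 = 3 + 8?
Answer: 87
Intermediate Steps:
k = 2 (k = -3/4 + (3 + 8)/4 = -3/4 + (1/4)*11 = -3/4 + 11/4 = 2)
35*k + 17 = 35*2 + 17 = 70 + 17 = 87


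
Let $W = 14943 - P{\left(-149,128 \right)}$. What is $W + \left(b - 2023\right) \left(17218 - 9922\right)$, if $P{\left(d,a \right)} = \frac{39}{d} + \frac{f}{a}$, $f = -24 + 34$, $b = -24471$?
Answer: $- \frac{1843168437865}{9536} \approx -1.9329 \cdot 10^{8}$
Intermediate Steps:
$f = 10$
$P{\left(d,a \right)} = \frac{10}{a} + \frac{39}{d}$ ($P{\left(d,a \right)} = \frac{39}{d} + \frac{10}{a} = \frac{10}{a} + \frac{39}{d}$)
$W = \frac{142498199}{9536}$ ($W = 14943 - \left(\frac{10}{128} + \frac{39}{-149}\right) = 14943 - \left(10 \cdot \frac{1}{128} + 39 \left(- \frac{1}{149}\right)\right) = 14943 - \left(\frac{5}{64} - \frac{39}{149}\right) = 14943 - - \frac{1751}{9536} = 14943 + \frac{1751}{9536} = \frac{142498199}{9536} \approx 14943.0$)
$W + \left(b - 2023\right) \left(17218 - 9922\right) = \frac{142498199}{9536} + \left(-24471 - 2023\right) \left(17218 - 9922\right) = \frac{142498199}{9536} - 193300224 = - \frac{1843168437865}{9536}$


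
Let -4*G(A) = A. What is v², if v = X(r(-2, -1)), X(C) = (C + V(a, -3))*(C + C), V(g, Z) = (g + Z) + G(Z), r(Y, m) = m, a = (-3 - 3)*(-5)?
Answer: 11449/4 ≈ 2862.3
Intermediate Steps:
a = 30 (a = -6*(-5) = 30)
G(A) = -A/4
V(g, Z) = g + 3*Z/4 (V(g, Z) = (g + Z) - Z/4 = (Z + g) - Z/4 = g + 3*Z/4)
X(C) = 2*C*(111/4 + C) (X(C) = (C + (30 + (¾)*(-3)))*(C + C) = (C + (30 - 9/4))*(2*C) = (C + 111/4)*(2*C) = (111/4 + C)*(2*C) = 2*C*(111/4 + C))
v = -107/2 (v = (½)*(-1)*(111 + 4*(-1)) = (½)*(-1)*(111 - 4) = (½)*(-1)*107 = -107/2 ≈ -53.500)
v² = (-107/2)² = 11449/4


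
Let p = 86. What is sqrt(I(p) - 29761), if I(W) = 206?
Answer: I*sqrt(29555) ≈ 171.92*I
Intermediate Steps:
sqrt(I(p) - 29761) = sqrt(206 - 29761) = sqrt(-29555) = I*sqrt(29555)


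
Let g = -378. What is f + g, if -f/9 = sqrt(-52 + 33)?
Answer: -378 - 9*I*sqrt(19) ≈ -378.0 - 39.23*I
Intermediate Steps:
f = -9*I*sqrt(19) (f = -9*sqrt(-52 + 33) = -9*I*sqrt(19) ≈ -39.23*I)
f + g = -9*I*sqrt(19) - 378 = -378 - 9*I*sqrt(19)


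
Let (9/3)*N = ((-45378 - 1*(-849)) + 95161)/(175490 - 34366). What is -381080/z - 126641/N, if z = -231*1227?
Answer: -542743240529713/512535078 ≈ -1.0589e+6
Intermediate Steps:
N = 12658/105843 (N = (((-45378 - 1*(-849)) + 95161)/(175490 - 34366))/3 = (((-45378 + 849) + 95161)/141124)/3 = ((-44529 + 95161)*(1/141124))/3 = (50632*(1/141124))/3 = (⅓)*(12658/35281) = 12658/105843 ≈ 0.11959)
z = -283437
-381080/z - 126641/N = -381080/(-283437) - 126641/12658/105843 = -381080*(-1/283437) - 126641*105843/12658 = 54440/40491 - 13404063363/12658 = -542743240529713/512535078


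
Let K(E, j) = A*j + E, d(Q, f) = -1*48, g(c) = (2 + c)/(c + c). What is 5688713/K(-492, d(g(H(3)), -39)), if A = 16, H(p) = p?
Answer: -5688713/1260 ≈ -4514.9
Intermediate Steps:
g(c) = (2 + c)/(2*c) (g(c) = (2 + c)/((2*c)) = (2 + c)*(1/(2*c)) = (2 + c)/(2*c))
d(Q, f) = -48
K(E, j) = E + 16*j (K(E, j) = 16*j + E = E + 16*j)
5688713/K(-492, d(g(H(3)), -39)) = 5688713/(-492 + 16*(-48)) = 5688713/(-492 - 768) = 5688713/(-1260) = 5688713*(-1/1260) = -5688713/1260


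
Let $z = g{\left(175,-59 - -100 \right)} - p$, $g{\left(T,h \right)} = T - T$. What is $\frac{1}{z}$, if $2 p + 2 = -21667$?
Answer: $\frac{2}{21669} \approx 9.2298 \cdot 10^{-5}$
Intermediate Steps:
$g{\left(T,h \right)} = 0$
$p = - \frac{21669}{2}$ ($p = -1 + \frac{1}{2} \left(-21667\right) = -1 - \frac{21667}{2} = - \frac{21669}{2} \approx -10835.0$)
$z = \frac{21669}{2}$ ($z = 0 - - \frac{21669}{2} = 0 + \frac{21669}{2} = \frac{21669}{2} \approx 10835.0$)
$\frac{1}{z} = \frac{1}{\frac{21669}{2}} = \frac{2}{21669}$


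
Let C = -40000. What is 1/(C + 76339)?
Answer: 1/36339 ≈ 2.7519e-5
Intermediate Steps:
1/(C + 76339) = 1/(-40000 + 76339) = 1/36339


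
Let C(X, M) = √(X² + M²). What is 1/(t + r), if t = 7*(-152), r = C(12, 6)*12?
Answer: -133/138272 - 9*√5/138272 ≈ -0.0011074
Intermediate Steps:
C(X, M) = √(M² + X²)
r = 72*√5 (r = √(6² + 12²)*12 = √(36 + 144)*12 = √180*12 = (6*√5)*12 = 72*√5 ≈ 161.00)
t = -1064
1/(t + r) = 1/(-1064 + 72*√5)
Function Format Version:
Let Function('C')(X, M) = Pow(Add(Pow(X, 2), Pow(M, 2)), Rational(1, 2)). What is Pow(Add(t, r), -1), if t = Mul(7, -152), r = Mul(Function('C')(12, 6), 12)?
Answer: Add(Rational(-133, 138272), Mul(Rational(-9, 138272), Pow(5, Rational(1, 2)))) ≈ -0.0011074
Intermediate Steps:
Function('C')(X, M) = Pow(Add(Pow(M, 2), Pow(X, 2)), Rational(1, 2))
r = Mul(72, Pow(5, Rational(1, 2))) (r = Mul(Pow(Add(Pow(6, 2), Pow(12, 2)), Rational(1, 2)), 12) = Mul(Pow(Add(36, 144), Rational(1, 2)), 12) = Mul(Pow(180, Rational(1, 2)), 12) = Mul(Mul(6, Pow(5, Rational(1, 2))), 12) = Mul(72, Pow(5, Rational(1, 2))) ≈ 161.00)
t = -1064
Pow(Add(t, r), -1) = Pow(Add(-1064, Mul(72, Pow(5, Rational(1, 2)))), -1)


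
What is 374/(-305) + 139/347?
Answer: -87383/105835 ≈ -0.82565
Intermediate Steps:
374/(-305) + 139/347 = 374*(-1/305) + 139*(1/347) = -374/305 + 139/347 = -87383/105835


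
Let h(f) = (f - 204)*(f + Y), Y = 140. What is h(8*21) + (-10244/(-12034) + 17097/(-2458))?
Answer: -164079429941/14789786 ≈ -11094.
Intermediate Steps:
h(f) = (-204 + f)*(140 + f) (h(f) = (f - 204)*(f + 140) = (-204 + f)*(140 + f))
h(8*21) + (-10244/(-12034) + 17097/(-2458)) = (-28560 + (8*21)**2 - 512*21) + (-10244/(-12034) + 17097/(-2458)) = (-28560 + 168**2 - 64*168) + (-10244*(-1/12034) + 17097*(-1/2458)) = (-28560 + 28224 - 10752) + (5122/6017 - 17097/2458) = -11088 - 90282773/14789786 = -164079429941/14789786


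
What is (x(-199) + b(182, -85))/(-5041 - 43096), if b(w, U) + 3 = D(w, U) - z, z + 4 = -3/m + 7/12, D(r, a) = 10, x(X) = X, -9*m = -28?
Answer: 3940/1010877 ≈ 0.0038976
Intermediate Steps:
m = 28/9 (m = -⅑*(-28) = 28/9 ≈ 3.1111)
z = -92/21 (z = -4 + (-3/28/9 + 7/12) = -4 + (-3*9/28 + 7*(1/12)) = -4 + (-27/28 + 7/12) = -4 - 8/21 = -92/21 ≈ -4.3810)
b(w, U) = 239/21 (b(w, U) = -3 + (10 - 1*(-92/21)) = -3 + (10 + 92/21) = -3 + 302/21 = 239/21)
(x(-199) + b(182, -85))/(-5041 - 43096) = (-199 + 239/21)/(-5041 - 43096) = -3940/21/(-48137) = -3940/21*(-1/48137) = 3940/1010877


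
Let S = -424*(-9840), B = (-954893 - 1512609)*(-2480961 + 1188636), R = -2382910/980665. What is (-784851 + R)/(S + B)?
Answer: -30787131553/125086515394220646 ≈ -2.4613e-7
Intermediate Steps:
R = -476582/196133 (R = -2382910*1/980665 = -476582/196133 ≈ -2.4299)
B = 3188814522150 (B = -2467502*(-1292325) = 3188814522150)
S = 4172160
(-784851 + R)/(S + B) = (-784851 - 476582/196133)/(4172160 + 3188814522150) = -153935657765/196133/3188818694310 = -153935657765/196133*1/3188818694310 = -30787131553/125086515394220646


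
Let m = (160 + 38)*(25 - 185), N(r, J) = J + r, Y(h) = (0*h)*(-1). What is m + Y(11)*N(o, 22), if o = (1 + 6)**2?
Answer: -31680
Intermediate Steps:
Y(h) = 0 (Y(h) = 0*(-1) = 0)
o = 49 (o = 7**2 = 49)
m = -31680 (m = 198*(-160) = -31680)
m + Y(11)*N(o, 22) = -31680 + 0*(22 + 49) = -31680 + 0*71 = -31680 + 0 = -31680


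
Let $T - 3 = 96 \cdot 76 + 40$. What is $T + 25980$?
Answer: $33319$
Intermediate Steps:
$T = 7339$ ($T = 3 + \left(96 \cdot 76 + 40\right) = 3 + \left(7296 + 40\right) = 3 + 7336 = 7339$)
$T + 25980 = 7339 + 25980 = 33319$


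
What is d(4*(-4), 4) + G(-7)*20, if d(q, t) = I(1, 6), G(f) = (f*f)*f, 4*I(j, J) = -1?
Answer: -27441/4 ≈ -6860.3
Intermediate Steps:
I(j, J) = -1/4 (I(j, J) = (1/4)*(-1) = -1/4)
G(f) = f**3 (G(f) = f**2*f = f**3)
d(q, t) = -1/4
d(4*(-4), 4) + G(-7)*20 = -1/4 + (-7)**3*20 = -1/4 - 343*20 = -1/4 - 6860 = -27441/4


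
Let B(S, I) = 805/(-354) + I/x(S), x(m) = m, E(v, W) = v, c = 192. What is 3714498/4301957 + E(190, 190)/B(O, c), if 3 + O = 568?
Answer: -3447777875862/35409408067 ≈ -97.369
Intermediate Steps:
O = 565 (O = -3 + 568 = 565)
B(S, I) = -805/354 + I/S (B(S, I) = 805/(-354) + I/S = 805*(-1/354) + I/S = -805/354 + I/S)
3714498/4301957 + E(190, 190)/B(O, c) = 3714498/4301957 + 190/(-805/354 + 192/565) = 3714498/4301957 + 190/(-386857/200010) = 3714498/4301957 + 190*(-200010/386857) = 3714498/4301957 - 38001900/386857 = -3447777875862/35409408067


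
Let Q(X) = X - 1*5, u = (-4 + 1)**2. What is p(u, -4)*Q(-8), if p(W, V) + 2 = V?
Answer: 78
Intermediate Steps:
u = 9 (u = (-3)**2 = 9)
Q(X) = -5 + X (Q(X) = X - 5 = -5 + X)
p(W, V) = -2 + V
p(u, -4)*Q(-8) = (-2 - 4)*(-5 - 8) = -6*(-13) = 78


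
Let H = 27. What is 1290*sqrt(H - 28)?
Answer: 1290*I ≈ 1290.0*I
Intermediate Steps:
1290*sqrt(H - 28) = 1290*sqrt(27 - 28) = 1290*sqrt(-1) = 1290*I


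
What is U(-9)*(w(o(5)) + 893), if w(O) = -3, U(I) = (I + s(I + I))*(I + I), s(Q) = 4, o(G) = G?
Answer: 80100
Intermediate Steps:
U(I) = 2*I*(4 + I) (U(I) = (I + 4)*(I + I) = (4 + I)*(2*I) = 2*I*(4 + I))
U(-9)*(w(o(5)) + 893) = (2*(-9)*(4 - 9))*(-3 + 893) = (2*(-9)*(-5))*890 = 90*890 = 80100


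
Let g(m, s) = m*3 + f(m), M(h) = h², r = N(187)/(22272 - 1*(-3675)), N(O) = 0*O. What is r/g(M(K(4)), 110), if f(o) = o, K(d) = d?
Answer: 0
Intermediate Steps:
N(O) = 0
r = 0 (r = 0/(22272 - 1*(-3675)) = 0/(22272 + 3675) = 0/25947 = 0*(1/25947) = 0)
g(m, s) = 4*m (g(m, s) = m*3 + m = 3*m + m = 4*m)
r/g(M(K(4)), 110) = 0/((4*4²)) = 0/((4*16)) = 0/64 = 0*(1/64) = 0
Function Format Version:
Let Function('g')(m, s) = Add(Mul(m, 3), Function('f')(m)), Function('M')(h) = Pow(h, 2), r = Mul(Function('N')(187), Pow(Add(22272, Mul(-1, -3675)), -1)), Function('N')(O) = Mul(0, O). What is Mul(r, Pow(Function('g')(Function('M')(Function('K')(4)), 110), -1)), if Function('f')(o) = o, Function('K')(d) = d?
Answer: 0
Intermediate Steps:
Function('N')(O) = 0
r = 0 (r = Mul(0, Pow(Add(22272, Mul(-1, -3675)), -1)) = Mul(0, Pow(Add(22272, 3675), -1)) = Mul(0, Pow(25947, -1)) = Mul(0, Rational(1, 25947)) = 0)
Function('g')(m, s) = Mul(4, m) (Function('g')(m, s) = Add(Mul(m, 3), m) = Add(Mul(3, m), m) = Mul(4, m))
Mul(r, Pow(Function('g')(Function('M')(Function('K')(4)), 110), -1)) = Mul(0, Pow(Mul(4, Pow(4, 2)), -1)) = Mul(0, Pow(Mul(4, 16), -1)) = Mul(0, Pow(64, -1)) = Mul(0, Rational(1, 64)) = 0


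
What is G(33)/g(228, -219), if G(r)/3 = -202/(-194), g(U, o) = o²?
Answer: 101/1550739 ≈ 6.5130e-5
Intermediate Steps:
G(r) = 303/97 (G(r) = 3*(-202/(-194)) = 3*(-202*(-1/194)) = 3*(101/97) = 303/97)
G(33)/g(228, -219) = 303/(97*((-219)²)) = (303/97)/47961 = (303/97)*(1/47961) = 101/1550739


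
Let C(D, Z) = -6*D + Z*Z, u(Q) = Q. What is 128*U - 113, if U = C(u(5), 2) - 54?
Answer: -10353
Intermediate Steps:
C(D, Z) = Z² - 6*D (C(D, Z) = -6*D + Z² = Z² - 6*D)
U = -80 (U = (2² - 6*5) - 54 = (4 - 30) - 54 = -26 - 54 = -80)
128*U - 113 = 128*(-80) - 113 = -10240 - 113 = -10353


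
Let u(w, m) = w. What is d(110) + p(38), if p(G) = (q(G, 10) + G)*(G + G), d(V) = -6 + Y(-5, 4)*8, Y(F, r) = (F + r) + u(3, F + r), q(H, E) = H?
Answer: 5786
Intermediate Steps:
Y(F, r) = 3 + F + r (Y(F, r) = (F + r) + 3 = 3 + F + r)
d(V) = 10 (d(V) = -6 + (3 - 5 + 4)*8 = -6 + 2*8 = -6 + 16 = 10)
p(G) = 4*G² (p(G) = (G + G)*(G + G) = (2*G)*(2*G) = 4*G²)
d(110) + p(38) = 10 + 4*38² = 10 + 4*1444 = 10 + 5776 = 5786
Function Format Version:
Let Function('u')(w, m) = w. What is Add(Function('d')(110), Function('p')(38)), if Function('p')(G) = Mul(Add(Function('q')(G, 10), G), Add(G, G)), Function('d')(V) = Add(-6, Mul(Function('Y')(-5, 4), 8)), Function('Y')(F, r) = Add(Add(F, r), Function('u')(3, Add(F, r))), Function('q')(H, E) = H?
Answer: 5786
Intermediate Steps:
Function('Y')(F, r) = Add(3, F, r) (Function('Y')(F, r) = Add(Add(F, r), 3) = Add(3, F, r))
Function('d')(V) = 10 (Function('d')(V) = Add(-6, Mul(Add(3, -5, 4), 8)) = Add(-6, Mul(2, 8)) = Add(-6, 16) = 10)
Function('p')(G) = Mul(4, Pow(G, 2)) (Function('p')(G) = Mul(Add(G, G), Add(G, G)) = Mul(Mul(2, G), Mul(2, G)) = Mul(4, Pow(G, 2)))
Add(Function('d')(110), Function('p')(38)) = Add(10, Mul(4, Pow(38, 2))) = Add(10, Mul(4, 1444)) = Add(10, 5776) = 5786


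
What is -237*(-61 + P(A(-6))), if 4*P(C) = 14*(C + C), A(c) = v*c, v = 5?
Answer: 64227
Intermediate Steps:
A(c) = 5*c
P(C) = 7*C (P(C) = (14*(C + C))/4 = (14*(2*C))/4 = (28*C)/4 = 7*C)
-237*(-61 + P(A(-6))) = -237*(-61 + 7*(5*(-6))) = -237*(-61 + 7*(-30)) = -237*(-61 - 210) = -237*(-271) = 64227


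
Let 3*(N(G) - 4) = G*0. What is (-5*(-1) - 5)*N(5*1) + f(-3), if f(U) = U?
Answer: -3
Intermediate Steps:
N(G) = 4 (N(G) = 4 + (G*0)/3 = 4 + (⅓)*0 = 4 + 0 = 4)
(-5*(-1) - 5)*N(5*1) + f(-3) = (-5*(-1) - 5)*4 - 3 = (5 - 5)*4 - 3 = 0*4 - 3 = 0 - 3 = -3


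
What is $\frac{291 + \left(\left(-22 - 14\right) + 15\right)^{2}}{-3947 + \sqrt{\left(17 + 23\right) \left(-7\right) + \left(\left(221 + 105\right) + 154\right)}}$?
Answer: $- \frac{2889204}{15578609} - \frac{7320 \sqrt{2}}{15578609} \approx -0.18612$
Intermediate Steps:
$\frac{291 + \left(\left(-22 - 14\right) + 15\right)^{2}}{-3947 + \sqrt{\left(17 + 23\right) \left(-7\right) + \left(\left(221 + 105\right) + 154\right)}} = \frac{291 + \left(-36 + 15\right)^{2}}{-3947 + \sqrt{40 \left(-7\right) + \left(326 + 154\right)}} = \frac{291 + \left(-21\right)^{2}}{-3947 + \sqrt{-280 + 480}} = \frac{291 + 441}{-3947 + \sqrt{200}} = \frac{732}{-3947 + 10 \sqrt{2}}$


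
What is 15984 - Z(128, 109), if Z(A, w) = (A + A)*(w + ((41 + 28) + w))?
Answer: -57488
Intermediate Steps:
Z(A, w) = 2*A*(69 + 2*w) (Z(A, w) = (2*A)*(w + (69 + w)) = (2*A)*(69 + 2*w) = 2*A*(69 + 2*w))
15984 - Z(128, 109) = 15984 - 2*128*(69 + 2*109) = 15984 - 2*128*(69 + 218) = 15984 - 2*128*287 = 15984 - 1*73472 = 15984 - 73472 = -57488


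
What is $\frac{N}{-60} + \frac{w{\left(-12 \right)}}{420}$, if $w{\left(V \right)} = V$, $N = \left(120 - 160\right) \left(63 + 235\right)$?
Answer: $\frac{20857}{105} \approx 198.64$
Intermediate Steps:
$N = -11920$ ($N = \left(-40\right) 298 = -11920$)
$\frac{N}{-60} + \frac{w{\left(-12 \right)}}{420} = - \frac{11920}{-60} - \frac{12}{420} = \left(-11920\right) \left(- \frac{1}{60}\right) - \frac{1}{35} = \frac{596}{3} - \frac{1}{35} = \frac{20857}{105}$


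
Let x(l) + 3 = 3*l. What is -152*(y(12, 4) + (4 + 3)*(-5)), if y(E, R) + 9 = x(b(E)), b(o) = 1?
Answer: 6688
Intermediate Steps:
x(l) = -3 + 3*l
y(E, R) = -9 (y(E, R) = -9 + (-3 + 3*1) = -9 + (-3 + 3) = -9 + 0 = -9)
-152*(y(12, 4) + (4 + 3)*(-5)) = -152*(-9 + (4 + 3)*(-5)) = -152*(-9 + 7*(-5)) = -152*(-9 - 35) = -152*(-44) = 6688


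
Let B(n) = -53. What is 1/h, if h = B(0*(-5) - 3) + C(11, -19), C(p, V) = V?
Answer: -1/72 ≈ -0.013889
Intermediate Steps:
h = -72 (h = -53 - 19 = -72)
1/h = 1/(-72) = -1/72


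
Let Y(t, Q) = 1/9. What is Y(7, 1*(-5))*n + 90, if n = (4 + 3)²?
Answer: 859/9 ≈ 95.444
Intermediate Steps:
Y(t, Q) = ⅑
n = 49 (n = 7² = 49)
Y(7, 1*(-5))*n + 90 = (⅑)*49 + 90 = 49/9 + 90 = 859/9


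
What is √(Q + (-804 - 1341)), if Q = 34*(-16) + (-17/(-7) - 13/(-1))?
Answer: I*√131005/7 ≈ 51.707*I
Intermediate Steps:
Q = -3700/7 (Q = -544 + (-17*(-⅐) - 13*(-1)) = -544 + (17/7 + 13) = -544 + 108/7 = -3700/7 ≈ -528.57)
√(Q + (-804 - 1341)) = √(-3700/7 + (-804 - 1341)) = √(-3700/7 - 2145) = √(-18715/7) = I*√131005/7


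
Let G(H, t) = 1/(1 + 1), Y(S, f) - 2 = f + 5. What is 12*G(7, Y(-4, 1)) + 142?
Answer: 148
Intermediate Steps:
Y(S, f) = 7 + f (Y(S, f) = 2 + (f + 5) = 2 + (5 + f) = 7 + f)
G(H, t) = ½ (G(H, t) = 1/2 = ½)
12*G(7, Y(-4, 1)) + 142 = 12*(½) + 142 = 6 + 142 = 148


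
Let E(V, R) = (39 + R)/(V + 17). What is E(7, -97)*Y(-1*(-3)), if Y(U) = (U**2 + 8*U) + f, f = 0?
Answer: -319/4 ≈ -79.750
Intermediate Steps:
E(V, R) = (39 + R)/(17 + V)
Y(U) = U**2 + 8*U (Y(U) = (U**2 + 8*U) + 0 = U**2 + 8*U)
E(7, -97)*Y(-1*(-3)) = ((39 - 97)/(17 + 7))*((-1*(-3))*(8 - 1*(-3))) = (-58/24)*(3*(8 + 3)) = ((1/24)*(-58))*(3*11) = -29/12*33 = -319/4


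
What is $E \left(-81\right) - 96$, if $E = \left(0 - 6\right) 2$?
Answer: $876$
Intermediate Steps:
$E = -12$ ($E = \left(-6\right) 2 = -12$)
$E \left(-81\right) - 96 = \left(-12\right) \left(-81\right) - 96 = 972 - 96 = 876$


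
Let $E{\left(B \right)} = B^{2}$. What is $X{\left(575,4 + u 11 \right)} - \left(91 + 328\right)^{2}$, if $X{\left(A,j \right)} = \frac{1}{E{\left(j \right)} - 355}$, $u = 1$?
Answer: $- \frac{22822931}{130} \approx -1.7556 \cdot 10^{5}$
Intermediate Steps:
$X{\left(A,j \right)} = \frac{1}{-355 + j^{2}}$ ($X{\left(A,j \right)} = \frac{1}{j^{2} - 355} = \frac{1}{-355 + j^{2}}$)
$X{\left(575,4 + u 11 \right)} - \left(91 + 328\right)^{2} = \frac{1}{-355 + \left(4 + 1 \cdot 11\right)^{2}} - \left(91 + 328\right)^{2} = \frac{1}{-355 + \left(4 + 11\right)^{2}} - 419^{2} = \frac{1}{-355 + 15^{2}} - 175561 = \frac{1}{-355 + 225} - 175561 = \frac{1}{-130} - 175561 = - \frac{1}{130} - 175561 = - \frac{22822931}{130}$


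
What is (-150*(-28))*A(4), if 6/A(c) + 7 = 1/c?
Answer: -11200/3 ≈ -3733.3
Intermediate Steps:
A(c) = 6/(-7 + 1/c)
(-150*(-28))*A(4) = (-150*(-28))*(-6*4/(-1 + 7*4)) = 4200*(-6*4/(-1 + 28)) = 4200*(-6*4/27) = 4200*(-6*4*1/27) = 4200*(-8/9) = -11200/3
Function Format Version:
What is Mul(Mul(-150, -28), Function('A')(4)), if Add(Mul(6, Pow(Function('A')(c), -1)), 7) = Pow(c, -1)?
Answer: Rational(-11200, 3) ≈ -3733.3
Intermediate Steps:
Function('A')(c) = Mul(6, Pow(Add(-7, Pow(c, -1)), -1))
Mul(Mul(-150, -28), Function('A')(4)) = Mul(Mul(-150, -28), Mul(-6, 4, Pow(Add(-1, Mul(7, 4)), -1))) = Mul(4200, Mul(-6, 4, Pow(Add(-1, 28), -1))) = Mul(4200, Mul(-6, 4, Pow(27, -1))) = Mul(4200, Mul(-6, 4, Rational(1, 27))) = Mul(4200, Rational(-8, 9)) = Rational(-11200, 3)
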